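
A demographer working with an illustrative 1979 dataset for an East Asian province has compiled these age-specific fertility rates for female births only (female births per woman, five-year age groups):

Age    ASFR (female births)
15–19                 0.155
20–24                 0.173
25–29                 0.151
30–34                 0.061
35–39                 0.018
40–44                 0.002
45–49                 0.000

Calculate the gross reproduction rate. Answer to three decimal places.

2.800

Sum of female ASFRs = 0.155 + 0.173 + 0.151 + 0.061 + 0.018 + 0.002 + 0.000 = 0.560
GRR = 5 × 0.560 = 2.8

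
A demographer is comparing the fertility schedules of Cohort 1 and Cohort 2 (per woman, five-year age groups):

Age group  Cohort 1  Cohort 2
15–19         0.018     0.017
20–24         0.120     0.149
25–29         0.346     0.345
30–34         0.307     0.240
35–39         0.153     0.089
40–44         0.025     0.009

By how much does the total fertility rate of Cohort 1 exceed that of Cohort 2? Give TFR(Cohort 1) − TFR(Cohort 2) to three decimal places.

Cohort 1:
  Sum of ASFRs = 0.018 + 0.120 + 0.346 + 0.307 + 0.153 + 0.025 = 0.969
  TFR = 5 × 0.969 = 4.845
Cohort 2:
  Sum of ASFRs = 0.017 + 0.149 + 0.345 + 0.240 + 0.089 + 0.009 = 0.849
  TFR = 5 × 0.849 = 4.245
Difference = 4.845 − 4.245 = 0.6

0.600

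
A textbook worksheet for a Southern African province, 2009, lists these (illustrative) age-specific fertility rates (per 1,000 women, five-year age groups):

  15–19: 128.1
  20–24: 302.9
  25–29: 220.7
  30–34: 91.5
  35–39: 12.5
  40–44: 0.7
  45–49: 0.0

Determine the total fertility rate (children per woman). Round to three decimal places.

Sum of ASFRs = 128.1 + 302.9 + 220.7 + 91.5 + 12.5 + 0.7 + 0.0 = 756.4
TFR = 5 × 756.4 / 1000 = 3.782

3.782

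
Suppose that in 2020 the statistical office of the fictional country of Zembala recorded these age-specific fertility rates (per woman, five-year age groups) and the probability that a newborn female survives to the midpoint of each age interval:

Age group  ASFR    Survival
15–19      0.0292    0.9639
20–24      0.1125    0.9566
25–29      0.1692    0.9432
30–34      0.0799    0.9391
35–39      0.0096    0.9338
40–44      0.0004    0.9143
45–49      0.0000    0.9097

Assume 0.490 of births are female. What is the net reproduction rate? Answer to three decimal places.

Proportion female at birth = 0.490.
Survival-weighted fertility by age (5·fₓ·Sₓ):
  15–19: 5 × 0.0292 × 0.9639 = 0.14073
  20–24: 5 × 0.1125 × 0.9566 = 0.53809
  25–29: 5 × 0.1692 × 0.9432 = 0.79795
  30–34: 5 × 0.0799 × 0.9391 = 0.37517
  35–39: 5 × 0.0096 × 0.9338 = 0.04482
  40–44: 5 × 0.0004 × 0.9143 = 0.00183
  45–49: 5 × 0.0000 × 0.9097 = 0.00000
Sum = 1.89859
NRR = 0.490 × 1.89859 = 0.93031

0.930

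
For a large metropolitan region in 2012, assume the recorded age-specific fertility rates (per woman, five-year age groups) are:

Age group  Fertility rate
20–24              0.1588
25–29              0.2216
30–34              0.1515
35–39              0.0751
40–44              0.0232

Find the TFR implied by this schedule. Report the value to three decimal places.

3.151

Sum of ASFRs = 0.1588 + 0.2216 + 0.1515 + 0.0751 + 0.0232 = 0.6302
TFR = 5 × 0.6302 = 3.151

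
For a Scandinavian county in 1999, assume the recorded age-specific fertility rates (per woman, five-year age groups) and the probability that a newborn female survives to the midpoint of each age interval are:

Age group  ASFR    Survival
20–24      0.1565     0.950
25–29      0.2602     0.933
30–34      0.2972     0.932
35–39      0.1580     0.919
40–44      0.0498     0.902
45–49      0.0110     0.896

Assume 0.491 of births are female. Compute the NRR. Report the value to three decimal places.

Proportion female at birth = 0.491.
Survival-weighted fertility by age (5·fₓ·Sₓ):
  20–24: 5 × 0.1565 × 0.950 = 0.74338
  25–29: 5 × 0.2602 × 0.933 = 1.21383
  30–34: 5 × 0.2972 × 0.932 = 1.38495
  35–39: 5 × 0.1580 × 0.919 = 0.72601
  40–44: 5 × 0.0498 × 0.902 = 0.22460
  45–49: 5 × 0.0110 × 0.896 = 0.04928
Sum = 4.34205
NRR = 0.491 × 4.34205 = 2.13195

2.132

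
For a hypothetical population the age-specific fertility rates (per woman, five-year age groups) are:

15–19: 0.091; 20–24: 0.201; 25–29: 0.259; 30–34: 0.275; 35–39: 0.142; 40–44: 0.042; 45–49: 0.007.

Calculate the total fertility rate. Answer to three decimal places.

Sum of ASFRs = 0.091 + 0.201 + 0.259 + 0.275 + 0.142 + 0.042 + 0.007 = 1.017
TFR = 5 × 1.017 = 5.085

5.085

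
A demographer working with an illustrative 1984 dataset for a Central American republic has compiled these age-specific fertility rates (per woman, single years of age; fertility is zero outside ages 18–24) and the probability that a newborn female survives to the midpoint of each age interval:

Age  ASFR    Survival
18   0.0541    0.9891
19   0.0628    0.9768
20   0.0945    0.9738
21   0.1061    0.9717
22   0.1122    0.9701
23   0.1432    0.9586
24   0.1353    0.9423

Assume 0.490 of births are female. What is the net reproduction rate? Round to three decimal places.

0.335

Proportion female at birth = 0.490.
Weighting each age-specific rate by interval width and survival:
  18: 1 × 0.0541 × 0.9891 = 0.05351
  19: 1 × 0.0628 × 0.9768 = 0.06134
  20: 1 × 0.0945 × 0.9738 = 0.09202
  21: 1 × 0.1061 × 0.9717 = 0.10310
  22: 1 × 0.1122 × 0.9701 = 0.10885
  23: 1 × 0.1432 × 0.9586 = 0.13727
  24: 1 × 0.1353 × 0.9423 = 0.12749
Sum = 0.68358
NRR = 0.490 × 0.68358 = 0.33495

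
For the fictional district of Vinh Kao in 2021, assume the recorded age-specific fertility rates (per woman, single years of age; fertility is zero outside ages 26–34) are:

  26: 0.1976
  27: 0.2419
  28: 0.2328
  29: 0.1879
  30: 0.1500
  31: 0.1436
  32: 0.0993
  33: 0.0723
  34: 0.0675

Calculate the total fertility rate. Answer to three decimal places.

Sum of ASFRs = 0.1976 + 0.2419 + 0.2328 + 0.1879 + 0.1500 + 0.1436 + 0.0993 + 0.0723 + 0.0675 = 1.3929
TFR = 1.3929

1.393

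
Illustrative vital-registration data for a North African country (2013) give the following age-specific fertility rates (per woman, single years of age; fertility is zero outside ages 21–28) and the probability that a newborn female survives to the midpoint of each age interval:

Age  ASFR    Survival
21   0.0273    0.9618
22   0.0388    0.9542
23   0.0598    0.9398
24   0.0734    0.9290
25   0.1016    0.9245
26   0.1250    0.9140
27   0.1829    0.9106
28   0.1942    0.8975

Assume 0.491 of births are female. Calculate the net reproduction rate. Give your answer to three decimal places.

Proportion female at birth = 0.491.
Each age group contributes 1 × ASFR × survival:
  21: 1 × 0.0273 × 0.9618 = 0.02626
  22: 1 × 0.0388 × 0.9542 = 0.03702
  23: 1 × 0.0598 × 0.9398 = 0.05620
  24: 1 × 0.0734 × 0.9290 = 0.06819
  25: 1 × 0.1016 × 0.9245 = 0.09393
  26: 1 × 0.1250 × 0.9140 = 0.11425
  27: 1 × 0.1829 × 0.9106 = 0.16655
  28: 1 × 0.1942 × 0.8975 = 0.17429
Sum = 0.73669
NRR = 0.491 × 0.73669 = 0.36171

0.362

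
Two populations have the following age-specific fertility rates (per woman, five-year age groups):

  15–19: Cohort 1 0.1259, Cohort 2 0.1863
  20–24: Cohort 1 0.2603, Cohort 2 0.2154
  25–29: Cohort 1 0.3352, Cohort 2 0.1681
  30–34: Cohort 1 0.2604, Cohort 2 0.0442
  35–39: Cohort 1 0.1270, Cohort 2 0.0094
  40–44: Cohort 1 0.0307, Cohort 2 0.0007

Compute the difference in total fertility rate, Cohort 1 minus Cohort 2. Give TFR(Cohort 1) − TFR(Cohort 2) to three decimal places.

Cohort 1:
  Sum of ASFRs = 0.1259 + 0.2603 + 0.3352 + 0.2604 + 0.1270 + 0.0307 = 1.1395
  TFR = 5 × 1.1395 = 5.6975
Cohort 2:
  Sum of ASFRs = 0.1863 + 0.2154 + 0.1681 + 0.0442 + 0.0094 + 0.0007 = 0.6241
  TFR = 5 × 0.6241 = 3.1205
Difference = 5.6975 − 3.1205 = 2.577

2.577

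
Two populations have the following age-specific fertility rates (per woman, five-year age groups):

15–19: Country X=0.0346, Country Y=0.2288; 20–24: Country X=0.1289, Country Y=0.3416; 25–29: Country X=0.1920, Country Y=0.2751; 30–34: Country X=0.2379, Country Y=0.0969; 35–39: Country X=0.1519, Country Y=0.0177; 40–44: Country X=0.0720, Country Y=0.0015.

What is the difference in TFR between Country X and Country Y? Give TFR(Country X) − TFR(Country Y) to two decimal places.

-0.72

Country X:
  Sum of ASFRs = 0.0346 + 0.1289 + 0.1920 + 0.2379 + 0.1519 + 0.0720 = 0.8173
  TFR = 5 × 0.8173 = 4.0865
Country Y:
  Sum of ASFRs = 0.2288 + 0.3416 + 0.2751 + 0.0969 + 0.0177 + 0.0015 = 0.9616
  TFR = 5 × 0.9616 = 4.808
Difference = 4.0865 − 4.808 = -0.7215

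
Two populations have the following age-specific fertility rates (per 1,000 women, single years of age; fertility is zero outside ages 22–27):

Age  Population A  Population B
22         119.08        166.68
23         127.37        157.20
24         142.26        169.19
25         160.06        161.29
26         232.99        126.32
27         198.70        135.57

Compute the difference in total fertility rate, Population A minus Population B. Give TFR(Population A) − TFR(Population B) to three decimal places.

Population A:
  Sum of ASFRs = 119.08 + 127.37 + 142.26 + 160.06 + 232.99 + 198.70 = 980.46
  TFR = 980.46 / 1000 = 0.98046
Population B:
  Sum of ASFRs = 166.68 + 157.20 + 169.19 + 161.29 + 126.32 + 135.57 = 916.25
  TFR = 916.25 / 1000 = 0.91625
Difference = 0.98046 − 0.91625 = 0.06421

0.064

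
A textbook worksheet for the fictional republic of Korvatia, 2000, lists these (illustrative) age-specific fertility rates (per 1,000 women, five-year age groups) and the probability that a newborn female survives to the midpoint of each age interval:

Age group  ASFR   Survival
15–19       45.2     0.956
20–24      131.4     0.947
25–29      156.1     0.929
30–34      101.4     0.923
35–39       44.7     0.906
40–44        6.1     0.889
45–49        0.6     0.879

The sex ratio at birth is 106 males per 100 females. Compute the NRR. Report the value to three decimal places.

1.099

Proportion female at birth = 100 / (100 + 106) = 0.48544.
Per-age-group product (5 × ASFR × survival probability):
  15–19: 5 × 45.2/1000 × 0.956 = 0.21606
  20–24: 5 × 131.4/1000 × 0.947 = 0.62218
  25–29: 5 × 156.1/1000 × 0.929 = 0.72508
  30–34: 5 × 101.4/1000 × 0.923 = 0.46796
  35–39: 5 × 44.7/1000 × 0.906 = 0.20249
  40–44: 5 × 6.1/1000 × 0.889 = 0.02711
  45–49: 5 × 0.6/1000 × 0.879 = 0.00264
Sum = 2.26352
NRR = 0.48544 × 2.26352 = 1.09880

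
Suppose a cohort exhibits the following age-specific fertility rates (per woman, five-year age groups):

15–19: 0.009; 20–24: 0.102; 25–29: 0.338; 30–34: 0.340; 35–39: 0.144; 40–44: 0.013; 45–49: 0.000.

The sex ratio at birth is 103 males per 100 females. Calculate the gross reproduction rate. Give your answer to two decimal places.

Proportion female at birth = 100 / (100 + 103) = 0.49261.
Sum of ASFRs = 0.009 + 0.102 + 0.338 + 0.340 + 0.144 + 0.013 + 0.000 = 0.946
TFR = 5 × 0.946 = 4.73
GRR = 0.49261 × 4.73 = 2.33005

2.33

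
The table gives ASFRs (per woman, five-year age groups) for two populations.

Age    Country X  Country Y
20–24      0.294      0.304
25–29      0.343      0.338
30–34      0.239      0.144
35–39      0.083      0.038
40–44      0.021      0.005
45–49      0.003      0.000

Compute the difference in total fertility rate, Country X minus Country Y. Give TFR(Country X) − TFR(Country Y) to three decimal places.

Country X:
  Sum of ASFRs = 0.294 + 0.343 + 0.239 + 0.083 + 0.021 + 0.003 = 0.983
  TFR = 5 × 0.983 = 4.915
Country Y:
  Sum of ASFRs = 0.304 + 0.338 + 0.144 + 0.038 + 0.005 + 0.000 = 0.829
  TFR = 5 × 0.829 = 4.145
Difference = 4.915 − 4.145 = 0.77

0.770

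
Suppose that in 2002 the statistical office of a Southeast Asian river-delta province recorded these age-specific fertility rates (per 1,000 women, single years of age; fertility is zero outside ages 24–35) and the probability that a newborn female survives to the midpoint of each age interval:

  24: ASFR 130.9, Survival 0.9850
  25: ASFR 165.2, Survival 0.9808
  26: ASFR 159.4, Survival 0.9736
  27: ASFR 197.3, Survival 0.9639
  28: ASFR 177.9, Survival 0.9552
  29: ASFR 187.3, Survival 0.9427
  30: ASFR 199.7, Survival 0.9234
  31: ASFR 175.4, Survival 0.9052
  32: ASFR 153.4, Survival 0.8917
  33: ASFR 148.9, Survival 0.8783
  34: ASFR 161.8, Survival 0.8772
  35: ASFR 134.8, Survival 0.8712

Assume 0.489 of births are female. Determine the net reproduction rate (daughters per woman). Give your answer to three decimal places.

Proportion female at birth = 0.489.
Survival-weighted fertility by age (1·fₓ·Sₓ):
  24: 1 × 130.9/1000 × 0.9850 = 0.12894
  25: 1 × 165.2/1000 × 0.9808 = 0.16203
  26: 1 × 159.4/1000 × 0.9736 = 0.15519
  27: 1 × 197.3/1000 × 0.9639 = 0.19018
  28: 1 × 177.9/1000 × 0.9552 = 0.16993
  29: 1 × 187.3/1000 × 0.9427 = 0.17657
  30: 1 × 199.7/1000 × 0.9234 = 0.18440
  31: 1 × 175.4/1000 × 0.9052 = 0.15877
  32: 1 × 153.4/1000 × 0.8917 = 0.13679
  33: 1 × 148.9/1000 × 0.8783 = 0.13078
  34: 1 × 161.8/1000 × 0.8772 = 0.14193
  35: 1 × 134.8/1000 × 0.8712 = 0.11744
Sum = 1.85295
NRR = 0.489 × 1.85295 = 0.90609

0.906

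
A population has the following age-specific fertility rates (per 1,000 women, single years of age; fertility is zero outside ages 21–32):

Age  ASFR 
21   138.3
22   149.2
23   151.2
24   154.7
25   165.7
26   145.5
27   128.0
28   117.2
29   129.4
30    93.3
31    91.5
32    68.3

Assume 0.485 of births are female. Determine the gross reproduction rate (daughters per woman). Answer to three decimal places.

0.743

Proportion female at birth = 0.485.
Sum of ASFRs = 138.3 + 149.2 + 151.2 + 154.7 + 165.7 + 145.5 + 128.0 + 117.2 + 129.4 + 93.3 + 91.5 + 68.3 = 1532.3
TFR = 1532.3 / 1000 = 1.5323
GRR = 0.485 × 1.5323 = 0.74317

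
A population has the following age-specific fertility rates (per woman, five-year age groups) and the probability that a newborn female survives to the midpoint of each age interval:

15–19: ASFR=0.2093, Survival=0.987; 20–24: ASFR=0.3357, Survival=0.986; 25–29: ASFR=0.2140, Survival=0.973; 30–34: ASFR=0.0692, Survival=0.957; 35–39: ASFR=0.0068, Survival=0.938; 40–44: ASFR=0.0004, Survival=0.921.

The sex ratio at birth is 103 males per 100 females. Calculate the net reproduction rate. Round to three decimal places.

2.017

Proportion female at birth = 100 / (100 + 103) = 0.49261.
Per-age-group product (5 × ASFR × survival probability):
  15–19: 5 × 0.2093 × 0.987 = 1.03290
  20–24: 5 × 0.3357 × 0.986 = 1.65500
  25–29: 5 × 0.2140 × 0.973 = 1.04111
  30–34: 5 × 0.0692 × 0.957 = 0.33112
  35–39: 5 × 0.0068 × 0.938 = 0.03189
  40–44: 5 × 0.0004 × 0.921 = 0.00184
Sum = 4.09386
NRR = 0.49261 × 4.09386 = 2.01668
NRR > 1, so each generation more than replaces itself.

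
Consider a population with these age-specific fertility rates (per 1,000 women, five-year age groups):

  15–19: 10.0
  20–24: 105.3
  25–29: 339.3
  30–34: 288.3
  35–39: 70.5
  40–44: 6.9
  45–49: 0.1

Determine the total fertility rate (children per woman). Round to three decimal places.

Sum of ASFRs = 10.0 + 105.3 + 339.3 + 288.3 + 70.5 + 6.9 + 0.1 = 820.4
TFR = 5 × 820.4 / 1000 = 4.102

4.102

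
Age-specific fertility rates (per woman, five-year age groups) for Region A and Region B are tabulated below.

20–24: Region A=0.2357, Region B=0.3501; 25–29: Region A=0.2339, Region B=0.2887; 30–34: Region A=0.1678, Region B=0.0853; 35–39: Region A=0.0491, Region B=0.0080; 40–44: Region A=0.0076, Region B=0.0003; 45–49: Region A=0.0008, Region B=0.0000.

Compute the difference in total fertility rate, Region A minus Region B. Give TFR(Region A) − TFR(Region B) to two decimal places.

Region A:
  Sum of ASFRs = 0.2357 + 0.2339 + 0.1678 + 0.0491 + 0.0076 + 0.0008 = 0.6949
  TFR = 5 × 0.6949 = 3.4745
Region B:
  Sum of ASFRs = 0.3501 + 0.2887 + 0.0853 + 0.0080 + 0.0003 + 0.0000 = 0.7324
  TFR = 5 × 0.7324 = 3.662
Difference = 3.4745 − 3.662 = -0.1875

-0.19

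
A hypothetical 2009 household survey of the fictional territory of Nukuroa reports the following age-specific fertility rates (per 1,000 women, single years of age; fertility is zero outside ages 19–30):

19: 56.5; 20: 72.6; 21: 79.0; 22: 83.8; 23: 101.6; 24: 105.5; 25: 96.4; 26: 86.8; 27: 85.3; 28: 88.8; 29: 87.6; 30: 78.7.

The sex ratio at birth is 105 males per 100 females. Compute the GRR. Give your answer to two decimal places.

Proportion female at birth = 100 / (100 + 105) = 0.48780.
Sum of ASFRs = 56.5 + 72.6 + 79.0 + 83.8 + 101.6 + 105.5 + 96.4 + 86.8 + 85.3 + 88.8 + 87.6 + 78.7 = 1022.6
TFR = 1022.6 / 1000 = 1.0226
GRR = 0.48780 × 1.0226 = 0.49882

0.50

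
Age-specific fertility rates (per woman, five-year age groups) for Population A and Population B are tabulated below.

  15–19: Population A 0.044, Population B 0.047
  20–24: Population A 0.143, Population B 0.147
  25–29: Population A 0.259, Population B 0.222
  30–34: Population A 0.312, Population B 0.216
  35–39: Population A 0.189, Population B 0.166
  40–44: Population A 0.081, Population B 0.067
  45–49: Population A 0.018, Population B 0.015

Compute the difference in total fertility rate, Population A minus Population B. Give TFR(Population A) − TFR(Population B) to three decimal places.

Population A:
  Sum of ASFRs = 0.044 + 0.143 + 0.259 + 0.312 + 0.189 + 0.081 + 0.018 = 1.046
  TFR = 5 × 1.046 = 5.23
Population B:
  Sum of ASFRs = 0.047 + 0.147 + 0.222 + 0.216 + 0.166 + 0.067 + 0.015 = 0.880
  TFR = 5 × 0.880 = 4.4
Difference = 5.23 − 4.4 = 0.83

0.830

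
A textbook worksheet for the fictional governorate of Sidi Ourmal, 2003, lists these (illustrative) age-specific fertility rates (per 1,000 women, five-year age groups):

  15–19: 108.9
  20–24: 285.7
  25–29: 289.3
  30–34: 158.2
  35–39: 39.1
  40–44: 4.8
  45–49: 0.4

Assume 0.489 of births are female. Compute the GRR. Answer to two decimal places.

Proportion female at birth = 0.489.
Sum of ASFRs = 108.9 + 285.7 + 289.3 + 158.2 + 39.1 + 4.8 + 0.4 = 886.4
TFR = 5 × 886.4 / 1000 = 4.432
GRR = 0.489 × 4.432 = 2.16725

2.17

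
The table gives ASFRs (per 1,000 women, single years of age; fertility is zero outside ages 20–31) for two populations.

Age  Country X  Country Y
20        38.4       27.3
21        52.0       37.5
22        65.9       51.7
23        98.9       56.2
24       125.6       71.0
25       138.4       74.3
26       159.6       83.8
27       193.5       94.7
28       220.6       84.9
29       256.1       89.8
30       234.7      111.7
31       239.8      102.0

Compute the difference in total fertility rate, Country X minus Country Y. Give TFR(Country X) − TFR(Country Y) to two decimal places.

Country X:
  Sum of ASFRs = 38.4 + 52.0 + 65.9 + 98.9 + 125.6 + 138.4 + 159.6 + 193.5 + 220.6 + 256.1 + 234.7 + 239.8 = 1823.5
  TFR = 1823.5 / 1000 = 1.8235
Country Y:
  Sum of ASFRs = 27.3 + 37.5 + 51.7 + 56.2 + 71.0 + 74.3 + 83.8 + 94.7 + 84.9 + 89.8 + 111.7 + 102.0 = 884.9
  TFR = 884.9 / 1000 = 0.8849
Difference = 1.8235 − 0.8849 = 0.9386

0.94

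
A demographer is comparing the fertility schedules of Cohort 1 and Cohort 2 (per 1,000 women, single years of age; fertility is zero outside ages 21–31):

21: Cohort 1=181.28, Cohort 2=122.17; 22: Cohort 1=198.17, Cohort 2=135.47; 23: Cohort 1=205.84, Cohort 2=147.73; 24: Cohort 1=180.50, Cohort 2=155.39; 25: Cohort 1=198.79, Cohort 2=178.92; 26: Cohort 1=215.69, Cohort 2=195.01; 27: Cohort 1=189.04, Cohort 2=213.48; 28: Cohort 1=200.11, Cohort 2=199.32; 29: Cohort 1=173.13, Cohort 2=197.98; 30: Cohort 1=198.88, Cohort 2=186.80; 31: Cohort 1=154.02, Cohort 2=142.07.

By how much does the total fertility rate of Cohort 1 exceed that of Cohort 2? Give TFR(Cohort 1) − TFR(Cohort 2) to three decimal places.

0.221

Cohort 1:
  Sum of ASFRs = 181.28 + 198.17 + 205.84 + 180.50 + 198.79 + 215.69 + 189.04 + 200.11 + 173.13 + 198.88 + 154.02 = 2095.45
  TFR = 2095.45 / 1000 = 2.09545
Cohort 2:
  Sum of ASFRs = 122.17 + 135.47 + 147.73 + 155.39 + 178.92 + 195.01 + 213.48 + 199.32 + 197.98 + 186.80 + 142.07 = 1874.34
  TFR = 1874.34 / 1000 = 1.87434
Difference = 2.09545 − 1.87434 = 0.22111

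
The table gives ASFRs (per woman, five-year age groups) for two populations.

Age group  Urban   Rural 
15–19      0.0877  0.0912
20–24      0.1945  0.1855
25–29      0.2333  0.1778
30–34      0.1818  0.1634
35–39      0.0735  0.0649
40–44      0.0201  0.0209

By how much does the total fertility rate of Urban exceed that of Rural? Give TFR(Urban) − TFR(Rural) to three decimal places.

Urban:
  Sum of ASFRs = 0.0877 + 0.1945 + 0.2333 + 0.1818 + 0.0735 + 0.0201 = 0.7909
  TFR = 5 × 0.7909 = 3.9545
Rural:
  Sum of ASFRs = 0.0912 + 0.1855 + 0.1778 + 0.1634 + 0.0649 + 0.0209 = 0.7037
  TFR = 5 × 0.7037 = 3.5185
Difference = 3.9545 − 3.5185 = 0.436

0.436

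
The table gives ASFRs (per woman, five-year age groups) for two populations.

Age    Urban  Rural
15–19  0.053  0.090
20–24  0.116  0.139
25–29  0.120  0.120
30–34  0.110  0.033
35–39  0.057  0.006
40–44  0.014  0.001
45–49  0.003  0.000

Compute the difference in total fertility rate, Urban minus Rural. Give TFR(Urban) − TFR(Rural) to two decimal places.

0.42

Urban:
  Sum of ASFRs = 0.053 + 0.116 + 0.120 + 0.110 + 0.057 + 0.014 + 0.003 = 0.473
  TFR = 5 × 0.473 = 2.365
Rural:
  Sum of ASFRs = 0.090 + 0.139 + 0.120 + 0.033 + 0.006 + 0.001 + 0.000 = 0.389
  TFR = 5 × 0.389 = 1.945
Difference = 2.365 − 1.945 = 0.42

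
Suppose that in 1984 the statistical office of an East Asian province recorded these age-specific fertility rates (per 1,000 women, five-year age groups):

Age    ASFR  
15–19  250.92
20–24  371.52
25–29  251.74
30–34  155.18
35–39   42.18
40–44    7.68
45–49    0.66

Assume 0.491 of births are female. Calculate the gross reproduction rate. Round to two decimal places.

Proportion female at birth = 0.491.
Sum of ASFRs = 250.92 + 371.52 + 251.74 + 155.18 + 42.18 + 7.68 + 0.66 = 1079.88
TFR = 5 × 1079.88 / 1000 = 5.3994
GRR = 0.491 × 5.3994 = 2.65111

2.65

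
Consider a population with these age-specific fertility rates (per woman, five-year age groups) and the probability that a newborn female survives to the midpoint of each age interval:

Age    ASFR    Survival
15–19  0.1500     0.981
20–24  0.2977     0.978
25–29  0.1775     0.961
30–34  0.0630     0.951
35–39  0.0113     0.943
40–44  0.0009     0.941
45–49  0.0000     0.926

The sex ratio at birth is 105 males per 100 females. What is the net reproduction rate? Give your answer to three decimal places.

Proportion female at birth = 100 / (100 + 105) = 0.48780.
Survival-weighted fertility by age (5·fₓ·Sₓ):
  15–19: 5 × 0.1500 × 0.981 = 0.73575
  20–24: 5 × 0.2977 × 0.978 = 1.45575
  25–29: 5 × 0.1775 × 0.961 = 0.85289
  30–34: 5 × 0.0630 × 0.951 = 0.29957
  35–39: 5 × 0.0113 × 0.943 = 0.05328
  40–44: 5 × 0.0009 × 0.941 = 0.00423
  45–49: 5 × 0.0000 × 0.926 = 0.00000
Sum = 3.40147
NRR = 0.48780 × 3.40147 = 1.65924
NRR > 1, so each generation more than replaces itself.

1.659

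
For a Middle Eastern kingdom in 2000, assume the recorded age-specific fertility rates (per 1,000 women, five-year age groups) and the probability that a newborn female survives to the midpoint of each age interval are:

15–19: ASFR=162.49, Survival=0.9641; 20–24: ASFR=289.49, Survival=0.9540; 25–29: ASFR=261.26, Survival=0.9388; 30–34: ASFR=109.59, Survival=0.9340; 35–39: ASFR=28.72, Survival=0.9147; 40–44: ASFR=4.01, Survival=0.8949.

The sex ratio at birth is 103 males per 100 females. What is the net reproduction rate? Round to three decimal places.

1.996

Proportion female at birth = 100 / (100 + 103) = 0.49261.
Per-age-group product (5 × ASFR × survival probability):
  15–19: 5 × 162.49/1000 × 0.9641 = 0.78328
  20–24: 5 × 289.49/1000 × 0.9540 = 1.38087
  25–29: 5 × 261.26/1000 × 0.9388 = 1.22635
  30–34: 5 × 109.59/1000 × 0.9340 = 0.51179
  35–39: 5 × 28.72/1000 × 0.9147 = 0.13135
  40–44: 5 × 4.01/1000 × 0.8949 = 0.01794
Sum = 4.05158
NRR = 0.49261 × 4.05158 = 1.99585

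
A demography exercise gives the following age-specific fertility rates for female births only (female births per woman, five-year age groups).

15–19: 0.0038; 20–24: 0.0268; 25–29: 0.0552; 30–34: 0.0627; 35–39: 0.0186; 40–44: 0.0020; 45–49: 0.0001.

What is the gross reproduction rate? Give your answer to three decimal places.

0.846

Sum of female ASFRs = 0.0038 + 0.0268 + 0.0552 + 0.0627 + 0.0186 + 0.0020 + 0.0001 = 0.1692
GRR = 5 × 0.1692 = 0.846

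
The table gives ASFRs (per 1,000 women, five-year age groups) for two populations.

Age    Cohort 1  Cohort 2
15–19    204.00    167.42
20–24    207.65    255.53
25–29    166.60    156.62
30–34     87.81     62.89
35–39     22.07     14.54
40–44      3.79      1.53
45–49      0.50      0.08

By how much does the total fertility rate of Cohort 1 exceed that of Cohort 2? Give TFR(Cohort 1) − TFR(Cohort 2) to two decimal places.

Cohort 1:
  Sum of ASFRs = 204.00 + 207.65 + 166.60 + 87.81 + 22.07 + 3.79 + 0.50 = 692.42
  TFR = 5 × 692.42 / 1000 = 3.4621
Cohort 2:
  Sum of ASFRs = 167.42 + 255.53 + 156.62 + 62.89 + 14.54 + 1.53 + 0.08 = 658.61
  TFR = 5 × 658.61 / 1000 = 3.29305
Difference = 3.4621 − 3.29305 = 0.16905

0.17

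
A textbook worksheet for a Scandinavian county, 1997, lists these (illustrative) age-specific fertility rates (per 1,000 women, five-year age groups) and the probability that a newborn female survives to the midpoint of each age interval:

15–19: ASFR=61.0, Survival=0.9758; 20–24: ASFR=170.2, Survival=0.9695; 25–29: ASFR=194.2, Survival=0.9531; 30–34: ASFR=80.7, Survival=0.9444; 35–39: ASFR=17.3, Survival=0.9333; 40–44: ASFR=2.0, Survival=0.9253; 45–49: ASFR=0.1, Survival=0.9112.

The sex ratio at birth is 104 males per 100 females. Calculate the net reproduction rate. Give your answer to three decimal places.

1.235

Proportion female at birth = 100 / (100 + 104) = 0.49020.
Weighting each age-specific rate by interval width and survival:
  15–19: 5 × 61.0/1000 × 0.9758 = 0.29762
  20–24: 5 × 170.2/1000 × 0.9695 = 0.82504
  25–29: 5 × 194.2/1000 × 0.9531 = 0.92546
  30–34: 5 × 80.7/1000 × 0.9444 = 0.38107
  35–39: 5 × 17.3/1000 × 0.9333 = 0.08073
  40–44: 5 × 2.0/1000 × 0.9253 = 0.00925
  45–49: 5 × 0.1/1000 × 0.9112 = 0.00046
Sum = 2.51963
NRR = 0.49020 × 2.51963 = 1.23512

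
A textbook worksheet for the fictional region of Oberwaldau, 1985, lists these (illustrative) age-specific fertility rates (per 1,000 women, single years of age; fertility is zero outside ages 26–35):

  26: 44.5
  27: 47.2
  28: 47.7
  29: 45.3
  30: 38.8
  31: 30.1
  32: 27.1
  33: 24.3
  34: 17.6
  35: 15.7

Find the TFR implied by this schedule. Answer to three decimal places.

0.338

Sum of ASFRs = 44.5 + 47.2 + 47.7 + 45.3 + 38.8 + 30.1 + 27.1 + 24.3 + 17.6 + 15.7 = 338.3
TFR = 338.3 / 1000 = 0.3383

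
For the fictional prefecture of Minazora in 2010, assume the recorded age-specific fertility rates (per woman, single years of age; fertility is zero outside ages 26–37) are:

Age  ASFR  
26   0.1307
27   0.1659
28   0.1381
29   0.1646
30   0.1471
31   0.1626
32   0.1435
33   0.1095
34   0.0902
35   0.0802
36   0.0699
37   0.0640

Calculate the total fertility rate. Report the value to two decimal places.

Sum of ASFRs = 0.1307 + 0.1659 + 0.1381 + 0.1646 + 0.1471 + 0.1626 + 0.1435 + 0.1095 + 0.0902 + 0.0802 + 0.0699 + 0.0640 = 1.4663
TFR = 1.4663

1.47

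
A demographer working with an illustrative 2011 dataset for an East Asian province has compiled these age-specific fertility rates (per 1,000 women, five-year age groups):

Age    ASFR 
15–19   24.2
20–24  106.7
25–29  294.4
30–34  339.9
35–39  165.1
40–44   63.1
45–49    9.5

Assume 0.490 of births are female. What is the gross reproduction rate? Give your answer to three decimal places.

Proportion female at birth = 0.490.
Sum of ASFRs = 24.2 + 106.7 + 294.4 + 339.9 + 165.1 + 63.1 + 9.5 = 1002.9
TFR = 5 × 1002.9 / 1000 = 5.0145
GRR = 0.490 × 5.0145 = 2.45711

2.457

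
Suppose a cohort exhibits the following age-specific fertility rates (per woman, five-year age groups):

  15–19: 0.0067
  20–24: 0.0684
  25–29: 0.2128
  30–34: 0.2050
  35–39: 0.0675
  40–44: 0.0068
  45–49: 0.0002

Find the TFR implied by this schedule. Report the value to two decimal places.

2.84

Sum of ASFRs = 0.0067 + 0.0684 + 0.2128 + 0.2050 + 0.0675 + 0.0068 + 0.0002 = 0.5674
TFR = 5 × 0.5674 = 2.837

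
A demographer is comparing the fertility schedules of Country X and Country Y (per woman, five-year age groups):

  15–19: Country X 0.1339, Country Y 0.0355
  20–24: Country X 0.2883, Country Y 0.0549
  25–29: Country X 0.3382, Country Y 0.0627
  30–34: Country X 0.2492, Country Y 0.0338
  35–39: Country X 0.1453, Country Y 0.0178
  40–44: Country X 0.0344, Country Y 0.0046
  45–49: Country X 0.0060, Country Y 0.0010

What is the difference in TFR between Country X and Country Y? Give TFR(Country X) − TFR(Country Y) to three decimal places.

Country X:
  Sum of ASFRs = 0.1339 + 0.2883 + 0.3382 + 0.2492 + 0.1453 + 0.0344 + 0.0060 = 1.1953
  TFR = 5 × 1.1953 = 5.9765
Country Y:
  Sum of ASFRs = 0.0355 + 0.0549 + 0.0627 + 0.0338 + 0.0178 + 0.0046 + 0.0010 = 0.2103
  TFR = 5 × 0.2103 = 1.0515
Difference = 5.9765 − 1.0515 = 4.925

4.925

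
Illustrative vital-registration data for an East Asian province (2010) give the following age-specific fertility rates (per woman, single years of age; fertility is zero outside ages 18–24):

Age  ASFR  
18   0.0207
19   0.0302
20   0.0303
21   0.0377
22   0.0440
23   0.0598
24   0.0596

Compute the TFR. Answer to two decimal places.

0.28

Sum of ASFRs = 0.0207 + 0.0302 + 0.0303 + 0.0377 + 0.0440 + 0.0598 + 0.0596 = 0.2823
TFR = 0.2823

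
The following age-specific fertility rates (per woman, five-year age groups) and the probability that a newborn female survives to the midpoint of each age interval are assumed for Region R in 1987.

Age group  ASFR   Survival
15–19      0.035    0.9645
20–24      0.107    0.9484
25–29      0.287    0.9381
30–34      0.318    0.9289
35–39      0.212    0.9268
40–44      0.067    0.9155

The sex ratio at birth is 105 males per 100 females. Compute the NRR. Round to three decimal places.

2.336

Proportion female at birth = 100 / (100 + 105) = 0.48780.
Each age group contributes 5 × ASFR × survival:
  15–19: 5 × 0.035 × 0.9645 = 0.16879
  20–24: 5 × 0.107 × 0.9484 = 0.50739
  25–29: 5 × 0.287 × 0.9381 = 1.34617
  30–34: 5 × 0.318 × 0.9289 = 1.47695
  35–39: 5 × 0.212 × 0.9268 = 0.98241
  40–44: 5 × 0.067 × 0.9155 = 0.30669
Sum = 4.78840
NRR = 0.48780 × 4.78840 = 2.33578
NRR > 1, so each generation more than replaces itself.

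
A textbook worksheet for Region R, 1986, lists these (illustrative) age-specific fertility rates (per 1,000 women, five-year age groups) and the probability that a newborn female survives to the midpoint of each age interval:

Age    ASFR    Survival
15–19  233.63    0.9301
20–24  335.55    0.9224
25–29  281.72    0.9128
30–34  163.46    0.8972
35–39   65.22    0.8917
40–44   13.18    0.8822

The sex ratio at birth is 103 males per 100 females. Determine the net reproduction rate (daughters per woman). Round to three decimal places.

2.464

Proportion female at birth = 100 / (100 + 103) = 0.49261.
Per-age-group product (5 × ASFR × survival probability):
  15–19: 5 × 233.63/1000 × 0.9301 = 1.08650
  20–24: 5 × 335.55/1000 × 0.9224 = 1.54756
  25–29: 5 × 281.72/1000 × 0.9128 = 1.28577
  30–34: 5 × 163.46/1000 × 0.8972 = 0.73328
  35–39: 5 × 65.22/1000 × 0.8917 = 0.29078
  40–44: 5 × 13.18/1000 × 0.8822 = 0.05814
Sum = 5.00203
NRR = 0.49261 × 5.00203 = 2.46405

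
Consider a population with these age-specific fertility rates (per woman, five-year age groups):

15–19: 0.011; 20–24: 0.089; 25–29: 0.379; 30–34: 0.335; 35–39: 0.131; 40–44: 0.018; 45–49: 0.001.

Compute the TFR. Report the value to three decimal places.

Sum of ASFRs = 0.011 + 0.089 + 0.379 + 0.335 + 0.131 + 0.018 + 0.001 = 0.964
TFR = 5 × 0.964 = 4.82

4.820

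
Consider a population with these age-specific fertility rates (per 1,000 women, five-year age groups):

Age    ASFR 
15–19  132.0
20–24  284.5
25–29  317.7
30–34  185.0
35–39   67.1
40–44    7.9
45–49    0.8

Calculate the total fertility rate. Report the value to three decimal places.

Sum of ASFRs = 132.0 + 284.5 + 317.7 + 185.0 + 67.1 + 7.9 + 0.8 = 995.0
TFR = 5 × 995.0 / 1000 = 4.975

4.975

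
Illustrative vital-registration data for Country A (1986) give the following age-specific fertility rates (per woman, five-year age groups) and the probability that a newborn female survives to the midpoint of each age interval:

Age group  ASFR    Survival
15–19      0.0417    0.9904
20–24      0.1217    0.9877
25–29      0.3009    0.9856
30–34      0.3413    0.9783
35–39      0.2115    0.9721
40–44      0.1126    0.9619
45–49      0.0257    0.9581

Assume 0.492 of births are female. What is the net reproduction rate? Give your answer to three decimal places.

2.781

Proportion female at birth = 0.492.
Survival-weighted fertility by age (5·fₓ·Sₓ):
  15–19: 5 × 0.0417 × 0.9904 = 0.20650
  20–24: 5 × 0.1217 × 0.9877 = 0.60102
  25–29: 5 × 0.3009 × 0.9856 = 1.48284
  30–34: 5 × 0.3413 × 0.9783 = 1.66947
  35–39: 5 × 0.2115 × 0.9721 = 1.02800
  40–44: 5 × 0.1126 × 0.9619 = 0.54155
  45–49: 5 × 0.0257 × 0.9581 = 0.12312
Sum = 5.65250
NRR = 0.492 × 5.65250 = 2.78103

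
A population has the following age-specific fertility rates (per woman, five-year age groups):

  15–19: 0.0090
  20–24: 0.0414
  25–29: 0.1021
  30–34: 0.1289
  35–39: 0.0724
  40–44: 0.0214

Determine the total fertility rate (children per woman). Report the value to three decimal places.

1.876

Sum of ASFRs = 0.0090 + 0.0414 + 0.1021 + 0.1289 + 0.0724 + 0.0214 = 0.3752
TFR = 5 × 0.3752 = 1.876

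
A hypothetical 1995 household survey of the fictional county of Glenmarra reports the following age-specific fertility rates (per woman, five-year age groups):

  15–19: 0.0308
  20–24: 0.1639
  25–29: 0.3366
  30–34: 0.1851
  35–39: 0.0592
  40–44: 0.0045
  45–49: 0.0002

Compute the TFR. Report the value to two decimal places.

3.90

Sum of ASFRs = 0.0308 + 0.1639 + 0.3366 + 0.1851 + 0.0592 + 0.0045 + 0.0002 = 0.7803
TFR = 5 × 0.7803 = 3.9015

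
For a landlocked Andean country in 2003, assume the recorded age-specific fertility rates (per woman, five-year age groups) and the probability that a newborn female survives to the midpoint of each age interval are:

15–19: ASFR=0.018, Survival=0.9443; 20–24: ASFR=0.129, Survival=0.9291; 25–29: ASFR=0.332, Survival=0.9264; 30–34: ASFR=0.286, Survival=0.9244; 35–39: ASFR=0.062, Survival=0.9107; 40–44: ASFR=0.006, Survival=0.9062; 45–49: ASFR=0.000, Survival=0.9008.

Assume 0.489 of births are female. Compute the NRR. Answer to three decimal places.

1.884

Proportion female at birth = 0.489.
Weighting each age-specific rate by interval width and survival:
  15–19: 5 × 0.018 × 0.9443 = 0.08499
  20–24: 5 × 0.129 × 0.9291 = 0.59927
  25–29: 5 × 0.332 × 0.9264 = 1.53782
  30–34: 5 × 0.286 × 0.9244 = 1.32189
  35–39: 5 × 0.062 × 0.9107 = 0.28232
  40–44: 5 × 0.006 × 0.9062 = 0.02719
  45–49: 5 × 0.000 × 0.9008 = 0.00000
Sum = 3.85348
NRR = 0.489 × 3.85348 = 1.88435
An NRR exceeding 1 indicates intrinsic growth under these rates.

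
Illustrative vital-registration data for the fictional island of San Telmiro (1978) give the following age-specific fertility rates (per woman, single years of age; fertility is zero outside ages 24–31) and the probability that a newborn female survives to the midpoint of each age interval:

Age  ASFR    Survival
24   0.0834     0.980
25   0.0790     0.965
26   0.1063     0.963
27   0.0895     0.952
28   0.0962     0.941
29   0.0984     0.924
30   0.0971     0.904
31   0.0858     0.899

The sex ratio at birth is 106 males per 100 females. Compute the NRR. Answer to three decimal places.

Proportion female at birth = 100 / (100 + 106) = 0.48544.
Survival-weighted fertility by age (1·fₓ·Sₓ):
  24: 1 × 0.0834 × 0.980 = 0.08173
  25: 1 × 0.0790 × 0.965 = 0.07624
  26: 1 × 0.1063 × 0.963 = 0.10237
  27: 1 × 0.0895 × 0.952 = 0.08520
  28: 1 × 0.0962 × 0.941 = 0.09052
  29: 1 × 0.0984 × 0.924 = 0.09092
  30: 1 × 0.0971 × 0.904 = 0.08778
  31: 1 × 0.0858 × 0.899 = 0.07713
Sum = 0.69189
NRR = 0.48544 × 0.69189 = 0.33587
With NRR below 1 the population is below replacement fertility.

0.336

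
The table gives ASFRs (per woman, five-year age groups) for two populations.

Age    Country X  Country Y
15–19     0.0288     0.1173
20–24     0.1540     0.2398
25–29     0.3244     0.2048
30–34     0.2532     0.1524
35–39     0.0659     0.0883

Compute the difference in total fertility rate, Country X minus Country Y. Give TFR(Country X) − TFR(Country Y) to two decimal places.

0.12

Country X:
  Sum of ASFRs = 0.0288 + 0.1540 + 0.3244 + 0.2532 + 0.0659 = 0.8263
  TFR = 5 × 0.8263 = 4.1315
Country Y:
  Sum of ASFRs = 0.1173 + 0.2398 + 0.2048 + 0.1524 + 0.0883 = 0.8026
  TFR = 5 × 0.8026 = 4.013
Difference = 4.1315 − 4.013 = 0.1185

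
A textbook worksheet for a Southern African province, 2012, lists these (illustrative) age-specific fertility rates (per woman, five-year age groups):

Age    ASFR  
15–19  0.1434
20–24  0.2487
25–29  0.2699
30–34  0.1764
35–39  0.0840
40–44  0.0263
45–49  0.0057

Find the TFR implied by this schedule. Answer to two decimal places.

Sum of ASFRs = 0.1434 + 0.2487 + 0.2699 + 0.1764 + 0.0840 + 0.0263 + 0.0057 = 0.9544
TFR = 5 × 0.9544 = 4.772

4.77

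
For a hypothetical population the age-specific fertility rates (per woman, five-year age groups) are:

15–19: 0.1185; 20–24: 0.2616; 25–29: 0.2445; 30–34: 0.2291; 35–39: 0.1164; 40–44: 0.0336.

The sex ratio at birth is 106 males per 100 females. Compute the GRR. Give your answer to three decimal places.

2.436

Proportion female at birth = 100 / (100 + 106) = 0.48544.
Sum of ASFRs = 0.1185 + 0.2616 + 0.2445 + 0.2291 + 0.1164 + 0.0336 = 1.0037
TFR = 5 × 1.0037 = 5.0185
GRR = 0.48544 × 5.0185 = 2.43618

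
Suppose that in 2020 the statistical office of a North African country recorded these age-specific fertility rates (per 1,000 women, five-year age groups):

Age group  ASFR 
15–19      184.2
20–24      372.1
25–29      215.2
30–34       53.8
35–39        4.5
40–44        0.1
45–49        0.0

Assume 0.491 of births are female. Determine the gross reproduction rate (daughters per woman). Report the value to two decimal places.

2.04

Proportion female at birth = 0.491.
Sum of ASFRs = 184.2 + 372.1 + 215.2 + 53.8 + 4.5 + 0.1 + 0.0 = 829.9
TFR = 5 × 829.9 / 1000 = 4.1495
GRR = 0.491 × 4.1495 = 2.03740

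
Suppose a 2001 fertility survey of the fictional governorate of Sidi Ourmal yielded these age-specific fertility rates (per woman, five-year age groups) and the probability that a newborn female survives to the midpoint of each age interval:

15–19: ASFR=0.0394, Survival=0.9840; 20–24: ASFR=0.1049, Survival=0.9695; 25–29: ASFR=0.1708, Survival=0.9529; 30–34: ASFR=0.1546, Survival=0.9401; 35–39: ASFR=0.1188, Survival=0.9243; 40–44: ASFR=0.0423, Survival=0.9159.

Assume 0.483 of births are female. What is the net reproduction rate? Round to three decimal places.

1.442

Proportion female at birth = 0.483.
Survival-weighted fertility by age (5·fₓ·Sₓ):
  15–19: 5 × 0.0394 × 0.9840 = 0.19385
  20–24: 5 × 0.1049 × 0.9695 = 0.50850
  25–29: 5 × 0.1708 × 0.9529 = 0.81378
  30–34: 5 × 0.1546 × 0.9401 = 0.72670
  35–39: 5 × 0.1188 × 0.9243 = 0.54903
  40–44: 5 × 0.0423 × 0.9159 = 0.19371
Sum = 2.98557
NRR = 0.483 × 2.98557 = 1.44203
An NRR exceeding 1 indicates intrinsic growth under these rates.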